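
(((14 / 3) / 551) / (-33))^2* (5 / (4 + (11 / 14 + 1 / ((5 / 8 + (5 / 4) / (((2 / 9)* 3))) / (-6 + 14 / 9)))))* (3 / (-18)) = -6860 / 375916632993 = -0.00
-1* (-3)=3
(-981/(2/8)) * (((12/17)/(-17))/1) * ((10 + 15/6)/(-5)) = -117720/289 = -407.34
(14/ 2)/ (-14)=-1/ 2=-0.50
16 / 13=1.23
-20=-20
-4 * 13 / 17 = -52 / 17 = -3.06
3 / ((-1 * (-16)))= 3 / 16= 0.19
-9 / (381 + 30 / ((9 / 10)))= -27 / 1243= -0.02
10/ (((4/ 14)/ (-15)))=-525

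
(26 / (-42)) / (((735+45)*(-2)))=1 / 2520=0.00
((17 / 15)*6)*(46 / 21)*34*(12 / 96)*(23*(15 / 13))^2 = 52743945 / 1183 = 44584.91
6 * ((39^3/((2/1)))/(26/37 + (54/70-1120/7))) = -230454315/205291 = -1122.57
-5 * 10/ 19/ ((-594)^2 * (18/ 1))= -25/ 60334956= -0.00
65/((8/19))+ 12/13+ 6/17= 275191/1768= 155.65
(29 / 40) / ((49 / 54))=783 / 980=0.80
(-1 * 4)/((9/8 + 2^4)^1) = -32/137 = -0.23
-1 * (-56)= 56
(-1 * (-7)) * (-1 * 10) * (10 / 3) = -700 / 3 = -233.33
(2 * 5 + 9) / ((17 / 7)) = 133 / 17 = 7.82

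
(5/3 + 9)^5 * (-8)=-268435456/243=-1104672.66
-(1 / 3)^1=-1 / 3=-0.33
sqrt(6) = 2.45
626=626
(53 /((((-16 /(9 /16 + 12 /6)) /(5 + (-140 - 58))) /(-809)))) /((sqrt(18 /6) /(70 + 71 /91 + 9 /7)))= -370839271193 *sqrt(3) /11648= -55143583.37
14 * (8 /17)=112 /17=6.59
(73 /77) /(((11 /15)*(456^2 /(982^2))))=87994565 /14676816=6.00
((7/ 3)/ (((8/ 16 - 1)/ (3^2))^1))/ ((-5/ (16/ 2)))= 336/ 5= 67.20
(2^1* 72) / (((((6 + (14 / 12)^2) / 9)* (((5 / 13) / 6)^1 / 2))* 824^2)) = 113724 / 14056925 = 0.01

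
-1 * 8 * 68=-544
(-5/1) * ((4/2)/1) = -10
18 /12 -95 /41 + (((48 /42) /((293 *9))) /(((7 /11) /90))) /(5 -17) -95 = -338426887 /3531822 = -95.82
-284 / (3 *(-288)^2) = -71 / 62208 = -0.00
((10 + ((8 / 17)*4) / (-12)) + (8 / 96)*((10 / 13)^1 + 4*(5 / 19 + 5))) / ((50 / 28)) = 2056621 / 314925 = 6.53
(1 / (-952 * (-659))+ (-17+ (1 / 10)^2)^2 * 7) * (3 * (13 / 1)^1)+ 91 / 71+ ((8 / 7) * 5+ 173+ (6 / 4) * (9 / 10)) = 4397829515607793 / 55678910000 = 78985.55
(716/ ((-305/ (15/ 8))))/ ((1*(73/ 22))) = -5907/ 4453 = -1.33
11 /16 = 0.69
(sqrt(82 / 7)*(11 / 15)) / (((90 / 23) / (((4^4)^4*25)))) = 543313362944*sqrt(574) / 189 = 68872290839.07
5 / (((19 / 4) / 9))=180 / 19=9.47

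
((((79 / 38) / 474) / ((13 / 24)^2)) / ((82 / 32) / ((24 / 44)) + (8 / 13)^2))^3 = 97844723712 / 3832280364283162273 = 0.00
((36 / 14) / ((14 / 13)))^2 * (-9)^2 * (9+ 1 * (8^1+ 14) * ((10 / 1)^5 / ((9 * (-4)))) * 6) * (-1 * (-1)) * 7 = -58079045817 / 49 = -1185286649.33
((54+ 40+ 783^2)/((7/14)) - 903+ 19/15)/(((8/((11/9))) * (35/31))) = 1567062431/9450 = 165826.71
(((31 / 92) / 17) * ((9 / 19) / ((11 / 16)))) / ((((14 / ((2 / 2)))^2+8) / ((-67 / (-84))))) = 2077 / 38898244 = 0.00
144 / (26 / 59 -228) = -4248 / 6713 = -0.63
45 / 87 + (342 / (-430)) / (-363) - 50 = -37329872 / 754435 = -49.48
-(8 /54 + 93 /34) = -2.88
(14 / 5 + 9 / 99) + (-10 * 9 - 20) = -107.11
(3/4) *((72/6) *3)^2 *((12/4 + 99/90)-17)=-12538.80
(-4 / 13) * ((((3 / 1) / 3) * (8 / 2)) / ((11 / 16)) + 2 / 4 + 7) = -586 / 143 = -4.10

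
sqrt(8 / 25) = 2 * sqrt(2) / 5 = 0.57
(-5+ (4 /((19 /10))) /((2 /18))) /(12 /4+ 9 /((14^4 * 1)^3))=15023886779453440 /3231553005392043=4.65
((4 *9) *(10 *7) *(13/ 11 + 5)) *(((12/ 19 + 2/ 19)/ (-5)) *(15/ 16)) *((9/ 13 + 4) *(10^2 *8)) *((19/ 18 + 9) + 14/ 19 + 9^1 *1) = -159906954.81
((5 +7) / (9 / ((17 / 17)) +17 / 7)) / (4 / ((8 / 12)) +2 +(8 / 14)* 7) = 7 / 80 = 0.09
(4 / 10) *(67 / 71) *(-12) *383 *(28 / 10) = -8622096 / 1775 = -4857.52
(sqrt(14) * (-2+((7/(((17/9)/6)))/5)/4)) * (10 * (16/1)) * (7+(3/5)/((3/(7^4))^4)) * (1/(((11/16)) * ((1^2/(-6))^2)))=-5138608656540104704 * sqrt(14)/2805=-6854514451865883.02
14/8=1.75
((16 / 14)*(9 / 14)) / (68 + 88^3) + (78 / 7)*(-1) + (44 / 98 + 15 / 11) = -40803146 / 4373215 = -9.33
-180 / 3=-60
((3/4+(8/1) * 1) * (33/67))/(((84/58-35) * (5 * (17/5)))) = -0.01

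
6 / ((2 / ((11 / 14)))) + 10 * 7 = 1013 / 14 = 72.36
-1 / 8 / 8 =-1 / 64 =-0.02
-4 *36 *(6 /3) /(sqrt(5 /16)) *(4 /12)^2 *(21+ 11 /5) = -14848 *sqrt(5) /25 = -1328.05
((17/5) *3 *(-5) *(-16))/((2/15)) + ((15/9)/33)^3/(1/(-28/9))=53444065420/8732691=6120.00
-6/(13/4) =-24/13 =-1.85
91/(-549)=-91/549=-0.17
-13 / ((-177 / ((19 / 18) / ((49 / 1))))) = 247 / 156114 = 0.00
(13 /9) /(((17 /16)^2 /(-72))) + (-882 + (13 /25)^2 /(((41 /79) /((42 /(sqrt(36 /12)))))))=-281522 /289 + 186914*sqrt(3) /25625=-961.49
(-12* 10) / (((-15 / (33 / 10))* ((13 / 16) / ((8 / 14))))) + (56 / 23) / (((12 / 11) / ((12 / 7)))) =234344 / 10465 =22.39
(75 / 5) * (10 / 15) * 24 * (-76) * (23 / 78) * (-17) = 1188640 / 13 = 91433.85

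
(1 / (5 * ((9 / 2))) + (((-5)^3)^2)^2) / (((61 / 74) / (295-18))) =225197753947246 / 2745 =82039254625.59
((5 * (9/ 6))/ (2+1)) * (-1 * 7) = -17.50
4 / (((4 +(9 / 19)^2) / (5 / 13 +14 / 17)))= 385548 / 337025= 1.14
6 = 6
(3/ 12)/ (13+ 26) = 0.01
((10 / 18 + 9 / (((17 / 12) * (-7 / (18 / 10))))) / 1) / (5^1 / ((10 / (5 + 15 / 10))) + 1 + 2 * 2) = -23092 / 176715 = -0.13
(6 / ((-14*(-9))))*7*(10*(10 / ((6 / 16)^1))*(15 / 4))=1000 / 3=333.33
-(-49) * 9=441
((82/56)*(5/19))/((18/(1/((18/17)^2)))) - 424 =-1315453331/3102624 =-423.98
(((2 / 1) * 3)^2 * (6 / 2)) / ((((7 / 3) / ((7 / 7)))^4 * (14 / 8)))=34992 / 16807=2.08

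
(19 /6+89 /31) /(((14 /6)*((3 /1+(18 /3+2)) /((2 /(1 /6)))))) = 6738 /2387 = 2.82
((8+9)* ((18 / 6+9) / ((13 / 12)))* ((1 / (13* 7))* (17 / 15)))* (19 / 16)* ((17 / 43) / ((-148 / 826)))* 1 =-16522419 / 2688790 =-6.14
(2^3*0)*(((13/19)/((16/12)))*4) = 0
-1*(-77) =77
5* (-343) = -1715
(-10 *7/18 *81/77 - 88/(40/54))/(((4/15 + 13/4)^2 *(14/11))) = -2433240/311647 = -7.81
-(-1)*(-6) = -6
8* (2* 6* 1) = 96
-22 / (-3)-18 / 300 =1091 / 150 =7.27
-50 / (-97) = 50 / 97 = 0.52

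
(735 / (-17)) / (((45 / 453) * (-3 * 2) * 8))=7399 / 816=9.07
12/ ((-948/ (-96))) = 96/ 79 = 1.22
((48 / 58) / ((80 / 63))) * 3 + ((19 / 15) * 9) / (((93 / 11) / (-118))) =-1412819 / 8990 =-157.15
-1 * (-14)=14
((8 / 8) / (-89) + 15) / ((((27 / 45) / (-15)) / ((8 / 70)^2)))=-21344 / 4361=-4.89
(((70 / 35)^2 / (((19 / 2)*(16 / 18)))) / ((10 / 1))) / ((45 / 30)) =3 / 95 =0.03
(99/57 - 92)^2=2941225/361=8147.44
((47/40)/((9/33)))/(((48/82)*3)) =21197/8640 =2.45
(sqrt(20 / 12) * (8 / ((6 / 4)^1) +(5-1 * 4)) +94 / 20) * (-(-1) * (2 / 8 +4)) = 799 / 40 +323 * sqrt(15) / 36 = 54.72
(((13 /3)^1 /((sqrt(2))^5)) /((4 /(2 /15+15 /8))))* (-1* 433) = -1356589* sqrt(2) /11520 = -166.54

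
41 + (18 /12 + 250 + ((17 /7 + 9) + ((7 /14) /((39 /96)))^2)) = 722679 /2366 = 305.44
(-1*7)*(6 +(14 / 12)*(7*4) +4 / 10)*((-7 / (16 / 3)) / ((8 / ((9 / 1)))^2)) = 1162917 / 2560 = 454.26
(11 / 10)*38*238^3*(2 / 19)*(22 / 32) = 203904239 / 5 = 40780847.80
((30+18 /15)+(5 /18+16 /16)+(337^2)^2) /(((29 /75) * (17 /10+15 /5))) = 29020315035325 /4089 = 7097166797.58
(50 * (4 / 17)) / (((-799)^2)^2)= 200 / 6928449225617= 0.00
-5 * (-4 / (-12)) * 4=-20 / 3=-6.67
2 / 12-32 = -191 / 6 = -31.83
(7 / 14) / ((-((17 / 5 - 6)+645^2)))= -0.00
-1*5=-5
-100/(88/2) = -25/11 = -2.27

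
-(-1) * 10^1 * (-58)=-580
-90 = -90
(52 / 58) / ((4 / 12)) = 78 / 29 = 2.69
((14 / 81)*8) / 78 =0.02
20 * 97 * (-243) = -471420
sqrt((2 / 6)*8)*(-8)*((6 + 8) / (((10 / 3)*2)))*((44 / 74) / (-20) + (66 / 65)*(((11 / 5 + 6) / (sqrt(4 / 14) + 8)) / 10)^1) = -56173348*sqrt(6) / 67039375 + 75768*sqrt(21) / 1811875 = -1.86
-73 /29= -2.52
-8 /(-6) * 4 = 16 /3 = 5.33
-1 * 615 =-615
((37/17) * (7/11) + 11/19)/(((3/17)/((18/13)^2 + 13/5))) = 50.27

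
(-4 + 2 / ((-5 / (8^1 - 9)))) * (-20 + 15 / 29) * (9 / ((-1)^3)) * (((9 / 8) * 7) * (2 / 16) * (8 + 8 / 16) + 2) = -12146031 / 1856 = -6544.20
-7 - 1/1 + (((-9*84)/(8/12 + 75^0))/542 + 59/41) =-410989/55555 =-7.40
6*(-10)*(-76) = 4560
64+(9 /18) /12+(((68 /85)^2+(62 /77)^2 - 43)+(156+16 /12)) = 213044787 /1185800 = 179.66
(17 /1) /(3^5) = 17 /243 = 0.07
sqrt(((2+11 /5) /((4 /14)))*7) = 7*sqrt(210) /10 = 10.14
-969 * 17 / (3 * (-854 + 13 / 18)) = 98838 / 15359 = 6.44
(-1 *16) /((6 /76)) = -608 /3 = -202.67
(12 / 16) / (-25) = -3 / 100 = -0.03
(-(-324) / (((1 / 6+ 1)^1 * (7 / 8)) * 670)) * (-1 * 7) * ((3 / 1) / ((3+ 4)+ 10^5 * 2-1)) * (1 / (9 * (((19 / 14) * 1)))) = -2592 / 636519095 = -0.00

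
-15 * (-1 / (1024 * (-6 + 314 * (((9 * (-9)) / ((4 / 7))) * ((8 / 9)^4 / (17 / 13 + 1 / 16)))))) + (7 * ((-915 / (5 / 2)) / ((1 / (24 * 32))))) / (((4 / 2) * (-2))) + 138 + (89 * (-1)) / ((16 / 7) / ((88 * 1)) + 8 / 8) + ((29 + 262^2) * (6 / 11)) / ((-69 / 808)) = 46455500672738491157 / 871313285675008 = 53316.64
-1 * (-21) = 21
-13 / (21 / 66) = -286 / 7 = -40.86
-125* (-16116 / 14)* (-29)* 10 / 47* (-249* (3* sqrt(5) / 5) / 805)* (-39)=-340392885300* sqrt(5) / 52969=-14369567.68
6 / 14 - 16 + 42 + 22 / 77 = 187 / 7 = 26.71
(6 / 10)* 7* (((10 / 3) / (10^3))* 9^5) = 413343 / 500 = 826.69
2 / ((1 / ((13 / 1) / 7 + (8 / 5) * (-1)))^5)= 0.00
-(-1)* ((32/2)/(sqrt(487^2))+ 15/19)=7609/9253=0.82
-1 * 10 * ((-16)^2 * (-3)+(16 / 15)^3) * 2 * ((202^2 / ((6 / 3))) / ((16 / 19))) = 371544418.80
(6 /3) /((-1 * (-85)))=2 /85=0.02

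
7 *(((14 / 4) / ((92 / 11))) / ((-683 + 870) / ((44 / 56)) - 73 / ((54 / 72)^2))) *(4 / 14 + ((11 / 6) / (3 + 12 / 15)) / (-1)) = -36267 / 6810208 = -0.01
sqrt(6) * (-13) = -13 * sqrt(6) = -31.84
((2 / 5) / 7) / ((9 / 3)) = 2 / 105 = 0.02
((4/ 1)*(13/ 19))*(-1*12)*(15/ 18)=-520/ 19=-27.37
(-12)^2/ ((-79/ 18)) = -2592/ 79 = -32.81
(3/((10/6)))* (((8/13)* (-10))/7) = -144/91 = -1.58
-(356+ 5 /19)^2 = -45819361 /361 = -126923.44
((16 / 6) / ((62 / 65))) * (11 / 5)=572 / 93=6.15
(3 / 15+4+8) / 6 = 61 / 30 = 2.03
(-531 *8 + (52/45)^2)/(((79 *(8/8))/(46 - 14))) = -275183872/159975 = -1720.17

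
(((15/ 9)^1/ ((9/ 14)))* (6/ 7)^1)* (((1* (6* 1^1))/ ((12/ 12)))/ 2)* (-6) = -40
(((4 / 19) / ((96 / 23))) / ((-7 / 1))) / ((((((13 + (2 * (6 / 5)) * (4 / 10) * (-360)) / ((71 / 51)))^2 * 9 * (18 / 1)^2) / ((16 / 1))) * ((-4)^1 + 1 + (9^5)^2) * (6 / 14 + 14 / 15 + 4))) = -14492875 / 391173534726061348022319612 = -0.00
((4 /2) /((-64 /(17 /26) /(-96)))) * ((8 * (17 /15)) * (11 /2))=6358 /65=97.82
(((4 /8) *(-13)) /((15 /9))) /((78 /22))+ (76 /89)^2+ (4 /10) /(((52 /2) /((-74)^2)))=86368969 /1029730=83.88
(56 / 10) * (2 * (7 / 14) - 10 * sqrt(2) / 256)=28 / 5 - 7 * sqrt(2) / 32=5.29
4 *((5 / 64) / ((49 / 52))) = 65 / 196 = 0.33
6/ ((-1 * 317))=-6/ 317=-0.02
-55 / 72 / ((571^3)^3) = -55 / 464576749083260088722894232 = -0.00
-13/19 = -0.68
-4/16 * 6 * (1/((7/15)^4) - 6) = -108657/4802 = -22.63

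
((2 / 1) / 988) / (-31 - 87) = -1 / 58292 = -0.00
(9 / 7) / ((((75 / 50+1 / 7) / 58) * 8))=261 / 46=5.67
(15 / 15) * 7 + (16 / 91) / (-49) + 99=472638 / 4459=106.00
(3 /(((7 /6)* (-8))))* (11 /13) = -99 /364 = -0.27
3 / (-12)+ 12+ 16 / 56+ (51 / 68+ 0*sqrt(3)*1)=179 / 14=12.79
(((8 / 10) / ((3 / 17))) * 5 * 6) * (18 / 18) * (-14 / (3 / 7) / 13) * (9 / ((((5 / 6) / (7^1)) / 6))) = -10075968 / 65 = -155014.89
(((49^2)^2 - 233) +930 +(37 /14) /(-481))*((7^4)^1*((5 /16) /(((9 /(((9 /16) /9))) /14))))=4199031407725 /9984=420576062.47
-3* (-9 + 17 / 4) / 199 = 57 / 796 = 0.07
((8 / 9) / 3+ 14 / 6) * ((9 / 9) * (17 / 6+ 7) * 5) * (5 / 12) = 53.87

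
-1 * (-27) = 27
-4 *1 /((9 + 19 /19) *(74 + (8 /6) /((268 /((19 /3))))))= -1206 /223205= -0.01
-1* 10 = -10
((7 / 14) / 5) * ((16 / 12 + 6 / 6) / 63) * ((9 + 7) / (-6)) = -4 / 405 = -0.01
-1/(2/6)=-3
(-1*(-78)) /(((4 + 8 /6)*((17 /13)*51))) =507 /2312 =0.22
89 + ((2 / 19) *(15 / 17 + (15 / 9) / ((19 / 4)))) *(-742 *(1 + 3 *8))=-42695921 / 18411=-2319.04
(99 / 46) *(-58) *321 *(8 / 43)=-7372728 / 989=-7454.73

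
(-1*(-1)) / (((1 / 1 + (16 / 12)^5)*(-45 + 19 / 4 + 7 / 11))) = -0.00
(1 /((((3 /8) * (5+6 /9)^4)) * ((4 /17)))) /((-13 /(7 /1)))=-0.01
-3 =-3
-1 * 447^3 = -89314623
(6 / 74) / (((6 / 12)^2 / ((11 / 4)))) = 33 / 37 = 0.89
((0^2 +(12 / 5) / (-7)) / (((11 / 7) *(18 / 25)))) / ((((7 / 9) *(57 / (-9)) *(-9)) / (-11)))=10 / 133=0.08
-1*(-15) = 15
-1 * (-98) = 98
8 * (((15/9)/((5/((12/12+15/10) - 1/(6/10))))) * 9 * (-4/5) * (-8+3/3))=112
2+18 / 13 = 44 / 13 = 3.38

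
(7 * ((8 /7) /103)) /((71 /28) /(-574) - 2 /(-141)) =18129216 /2279699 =7.95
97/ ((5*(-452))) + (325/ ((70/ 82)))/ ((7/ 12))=652.61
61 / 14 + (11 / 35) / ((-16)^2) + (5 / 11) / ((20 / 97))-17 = -10.44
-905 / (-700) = 1.29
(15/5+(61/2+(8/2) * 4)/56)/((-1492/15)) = -6435/167104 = -0.04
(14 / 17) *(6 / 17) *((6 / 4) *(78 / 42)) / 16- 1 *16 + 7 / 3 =-94441 / 6936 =-13.62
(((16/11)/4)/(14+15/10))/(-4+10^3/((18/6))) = 6/84227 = 0.00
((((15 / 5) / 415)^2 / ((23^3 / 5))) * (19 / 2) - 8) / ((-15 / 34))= 113993106773 / 6286384725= 18.13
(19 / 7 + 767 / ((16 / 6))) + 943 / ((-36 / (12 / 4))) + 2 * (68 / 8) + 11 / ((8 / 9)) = 241.13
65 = 65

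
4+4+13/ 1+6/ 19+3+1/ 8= 3715/ 152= 24.44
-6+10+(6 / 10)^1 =23 / 5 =4.60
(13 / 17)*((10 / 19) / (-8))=-65 / 1292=-0.05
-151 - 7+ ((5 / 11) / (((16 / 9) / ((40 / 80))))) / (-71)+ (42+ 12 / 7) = -19993915 / 174944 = -114.29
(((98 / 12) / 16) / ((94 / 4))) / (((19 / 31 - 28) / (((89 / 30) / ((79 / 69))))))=-3109393 / 1513121760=-0.00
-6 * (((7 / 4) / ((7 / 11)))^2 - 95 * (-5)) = -2895.38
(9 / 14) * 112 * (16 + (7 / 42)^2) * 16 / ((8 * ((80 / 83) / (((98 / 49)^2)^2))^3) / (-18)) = -23754319128 / 125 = -190034553.02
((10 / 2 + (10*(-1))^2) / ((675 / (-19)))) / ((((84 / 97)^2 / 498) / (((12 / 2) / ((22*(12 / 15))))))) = -14837993 / 22176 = -669.10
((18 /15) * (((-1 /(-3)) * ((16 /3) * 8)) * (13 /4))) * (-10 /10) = -832 /15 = -55.47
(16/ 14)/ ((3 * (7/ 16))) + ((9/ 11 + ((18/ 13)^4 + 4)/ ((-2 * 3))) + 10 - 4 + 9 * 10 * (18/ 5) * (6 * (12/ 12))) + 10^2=31564783717/ 15394379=2050.41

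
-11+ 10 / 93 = -10.89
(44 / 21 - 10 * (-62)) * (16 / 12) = 52256 / 63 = 829.46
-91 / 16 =-5.69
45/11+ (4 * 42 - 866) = -7633/11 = -693.91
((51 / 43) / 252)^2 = 289 / 13046544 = 0.00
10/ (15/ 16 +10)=32/ 35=0.91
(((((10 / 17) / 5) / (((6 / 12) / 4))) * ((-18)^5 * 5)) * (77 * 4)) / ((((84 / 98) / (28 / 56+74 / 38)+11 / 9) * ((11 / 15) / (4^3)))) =-7935677684121600 / 52207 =-152004093016.68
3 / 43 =0.07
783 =783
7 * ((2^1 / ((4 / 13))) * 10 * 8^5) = 14909440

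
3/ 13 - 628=-8161/ 13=-627.77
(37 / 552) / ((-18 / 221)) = -8177 / 9936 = -0.82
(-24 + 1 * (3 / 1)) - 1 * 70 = -91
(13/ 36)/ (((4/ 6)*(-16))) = -13/ 384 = -0.03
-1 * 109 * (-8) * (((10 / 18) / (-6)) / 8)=-545 / 54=-10.09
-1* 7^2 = -49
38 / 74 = 19 / 37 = 0.51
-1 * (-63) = 63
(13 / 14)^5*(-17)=-11.74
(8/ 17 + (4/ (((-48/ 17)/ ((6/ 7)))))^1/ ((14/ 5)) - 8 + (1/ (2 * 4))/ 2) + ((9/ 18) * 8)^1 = -51987/ 13328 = -3.90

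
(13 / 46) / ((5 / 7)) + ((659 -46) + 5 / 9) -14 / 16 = 5076271 / 8280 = 613.08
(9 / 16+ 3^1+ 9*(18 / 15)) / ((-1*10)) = -1149 / 800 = -1.44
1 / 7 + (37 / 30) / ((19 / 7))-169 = -671927 / 3990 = -168.40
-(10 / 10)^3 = -1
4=4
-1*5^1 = -5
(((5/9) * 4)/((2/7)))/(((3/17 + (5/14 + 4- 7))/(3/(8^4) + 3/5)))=-1.89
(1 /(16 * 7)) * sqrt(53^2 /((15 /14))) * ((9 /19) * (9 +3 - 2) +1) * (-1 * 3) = -5777 * sqrt(210) /10640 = -7.87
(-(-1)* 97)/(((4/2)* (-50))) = -97/100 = -0.97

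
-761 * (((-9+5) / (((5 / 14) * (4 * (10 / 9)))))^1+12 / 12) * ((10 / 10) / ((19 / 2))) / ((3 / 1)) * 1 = 3044 / 75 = 40.59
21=21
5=5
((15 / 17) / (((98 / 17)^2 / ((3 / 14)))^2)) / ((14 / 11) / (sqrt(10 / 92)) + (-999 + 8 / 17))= -16542325861875 / 450226219897344710848-2108487645 * sqrt(230) / 225113109948672355424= -0.00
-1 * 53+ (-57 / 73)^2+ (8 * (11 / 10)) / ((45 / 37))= -54141688 / 1199025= -45.15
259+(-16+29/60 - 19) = 13469/60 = 224.48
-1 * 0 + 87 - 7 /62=5387 /62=86.89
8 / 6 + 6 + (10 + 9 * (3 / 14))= 809 / 42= 19.26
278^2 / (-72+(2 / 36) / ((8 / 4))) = -2782224 / 2591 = -1073.80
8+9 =17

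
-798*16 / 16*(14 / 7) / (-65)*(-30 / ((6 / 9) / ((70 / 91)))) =-143640 / 169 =-849.94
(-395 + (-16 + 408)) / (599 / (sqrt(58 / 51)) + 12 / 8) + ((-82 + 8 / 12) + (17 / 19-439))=-361192334458 / 695351379-1198 *sqrt(2958) / 12199147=-519.44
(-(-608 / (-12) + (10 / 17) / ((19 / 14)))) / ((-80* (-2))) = -12379 / 38760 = -0.32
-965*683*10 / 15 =-1318190 / 3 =-439396.67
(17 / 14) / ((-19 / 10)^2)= 850 / 2527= 0.34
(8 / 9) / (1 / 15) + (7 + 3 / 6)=125 / 6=20.83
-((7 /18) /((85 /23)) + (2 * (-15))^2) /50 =-1377161 /76500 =-18.00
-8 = -8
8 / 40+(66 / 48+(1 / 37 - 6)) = -6509 / 1480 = -4.40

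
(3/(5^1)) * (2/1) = 6/5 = 1.20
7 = 7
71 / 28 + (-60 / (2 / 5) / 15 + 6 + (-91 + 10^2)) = 211 / 28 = 7.54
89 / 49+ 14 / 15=2021 / 735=2.75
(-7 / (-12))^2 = 49 / 144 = 0.34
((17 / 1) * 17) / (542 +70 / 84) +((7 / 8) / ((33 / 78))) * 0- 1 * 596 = -595.47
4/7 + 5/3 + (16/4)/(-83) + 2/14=4066/1743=2.33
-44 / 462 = -2 / 21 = -0.10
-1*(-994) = 994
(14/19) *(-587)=-8218/19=-432.53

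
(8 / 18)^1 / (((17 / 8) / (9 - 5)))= 0.84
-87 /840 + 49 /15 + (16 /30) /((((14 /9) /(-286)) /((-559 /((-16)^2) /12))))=21.01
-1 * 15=-15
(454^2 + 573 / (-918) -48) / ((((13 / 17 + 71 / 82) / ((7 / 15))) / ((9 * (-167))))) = -3022240596193 / 34095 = -88641753.81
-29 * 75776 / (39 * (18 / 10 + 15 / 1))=-2746880 / 819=-3353.94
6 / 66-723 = -7952 / 11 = -722.91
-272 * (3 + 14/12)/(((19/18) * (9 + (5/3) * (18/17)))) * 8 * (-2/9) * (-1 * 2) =-3699200/10431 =-354.64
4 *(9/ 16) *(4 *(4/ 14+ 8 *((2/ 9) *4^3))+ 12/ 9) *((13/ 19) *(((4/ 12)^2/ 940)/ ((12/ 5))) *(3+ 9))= 93691/ 225036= 0.42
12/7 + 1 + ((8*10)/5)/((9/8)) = 1067/63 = 16.94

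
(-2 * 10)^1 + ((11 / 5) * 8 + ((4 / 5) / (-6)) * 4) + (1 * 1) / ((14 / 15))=-391 / 210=-1.86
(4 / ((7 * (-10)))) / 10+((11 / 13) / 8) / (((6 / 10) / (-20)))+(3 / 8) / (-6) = -392449 / 109200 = -3.59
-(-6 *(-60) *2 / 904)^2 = -8100 / 12769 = -0.63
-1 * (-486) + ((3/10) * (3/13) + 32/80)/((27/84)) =285164/585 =487.46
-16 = -16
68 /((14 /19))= 646 /7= 92.29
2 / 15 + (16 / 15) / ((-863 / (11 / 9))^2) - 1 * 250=-226102929236 / 904894335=-249.87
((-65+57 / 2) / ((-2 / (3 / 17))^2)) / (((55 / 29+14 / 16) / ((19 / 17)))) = -362007 / 3159059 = -0.11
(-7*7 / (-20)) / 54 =49 / 1080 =0.05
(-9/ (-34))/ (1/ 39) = 351/ 34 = 10.32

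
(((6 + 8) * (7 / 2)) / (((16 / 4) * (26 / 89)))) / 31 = 4361 / 3224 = 1.35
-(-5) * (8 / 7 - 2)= -30 / 7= -4.29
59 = 59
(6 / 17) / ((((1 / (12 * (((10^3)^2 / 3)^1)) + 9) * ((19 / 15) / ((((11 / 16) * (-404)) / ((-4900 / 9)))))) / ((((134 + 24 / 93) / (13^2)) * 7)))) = 37454254200000 / 426433655845379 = 0.09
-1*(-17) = 17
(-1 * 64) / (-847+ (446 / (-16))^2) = 0.91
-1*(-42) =42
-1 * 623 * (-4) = 2492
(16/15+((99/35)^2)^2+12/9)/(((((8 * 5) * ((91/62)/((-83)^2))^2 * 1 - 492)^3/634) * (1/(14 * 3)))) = -8991113274556279510032764709453665930621691/605503588152131180922821359361552085205778750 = -0.01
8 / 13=0.62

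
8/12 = 2/3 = 0.67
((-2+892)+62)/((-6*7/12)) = -272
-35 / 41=-0.85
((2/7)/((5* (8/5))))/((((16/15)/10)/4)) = 75/56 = 1.34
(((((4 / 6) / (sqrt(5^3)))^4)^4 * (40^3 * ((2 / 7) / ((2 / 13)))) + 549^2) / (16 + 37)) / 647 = 43306481024192333221871754491 / 4927065739000797271728515625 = 8.79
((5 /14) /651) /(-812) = -5 /7400568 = -0.00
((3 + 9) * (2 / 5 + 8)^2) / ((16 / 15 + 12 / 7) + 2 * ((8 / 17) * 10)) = 1889244 / 27205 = 69.44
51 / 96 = 17 / 32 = 0.53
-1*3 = -3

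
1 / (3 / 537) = 179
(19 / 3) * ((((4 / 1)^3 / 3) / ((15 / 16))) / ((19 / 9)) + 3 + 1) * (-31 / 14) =-7254 / 35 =-207.26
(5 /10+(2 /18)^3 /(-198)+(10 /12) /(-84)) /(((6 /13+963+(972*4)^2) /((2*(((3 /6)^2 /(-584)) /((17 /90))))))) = -128743225 /876180438437097024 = -0.00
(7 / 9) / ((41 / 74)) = 518 / 369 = 1.40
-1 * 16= -16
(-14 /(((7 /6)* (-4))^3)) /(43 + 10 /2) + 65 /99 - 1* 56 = -55.34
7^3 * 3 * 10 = 10290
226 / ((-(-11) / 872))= 197072 / 11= 17915.64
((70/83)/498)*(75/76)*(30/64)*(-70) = -459375/8377024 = -0.05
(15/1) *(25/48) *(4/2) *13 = 1625/8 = 203.12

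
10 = 10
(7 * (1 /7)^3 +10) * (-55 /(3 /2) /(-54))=27005 /3969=6.80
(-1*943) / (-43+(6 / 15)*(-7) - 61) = 4715 / 534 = 8.83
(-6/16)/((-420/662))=331/560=0.59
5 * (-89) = -445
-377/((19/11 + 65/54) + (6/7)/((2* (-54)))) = -128.98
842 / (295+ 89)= 2.19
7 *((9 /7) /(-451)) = -9 /451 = -0.02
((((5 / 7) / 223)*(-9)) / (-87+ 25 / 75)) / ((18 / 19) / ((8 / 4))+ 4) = 513 / 6899620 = 0.00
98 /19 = 5.16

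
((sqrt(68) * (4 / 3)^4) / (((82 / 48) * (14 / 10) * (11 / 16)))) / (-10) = -32768 * sqrt(17) / 85239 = -1.59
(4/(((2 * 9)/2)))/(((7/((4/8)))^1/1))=2/63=0.03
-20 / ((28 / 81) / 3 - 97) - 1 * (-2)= 2.21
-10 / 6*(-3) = 5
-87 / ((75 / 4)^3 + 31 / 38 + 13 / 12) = -317376 / 24053803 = -0.01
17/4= 4.25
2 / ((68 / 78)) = 39 / 17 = 2.29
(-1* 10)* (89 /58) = -445 /29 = -15.34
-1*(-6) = 6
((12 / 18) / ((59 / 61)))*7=854 / 177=4.82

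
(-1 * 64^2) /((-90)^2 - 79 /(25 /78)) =-51200 /98169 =-0.52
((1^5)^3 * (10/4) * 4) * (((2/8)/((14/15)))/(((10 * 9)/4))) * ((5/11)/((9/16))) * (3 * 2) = 400/693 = 0.58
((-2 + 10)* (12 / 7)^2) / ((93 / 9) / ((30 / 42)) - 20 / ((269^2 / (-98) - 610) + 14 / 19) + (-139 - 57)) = -43360824960 / 334781933689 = -0.13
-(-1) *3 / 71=3 / 71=0.04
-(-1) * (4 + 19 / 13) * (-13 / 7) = -71 / 7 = -10.14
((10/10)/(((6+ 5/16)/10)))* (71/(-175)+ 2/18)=-14848/31815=-0.47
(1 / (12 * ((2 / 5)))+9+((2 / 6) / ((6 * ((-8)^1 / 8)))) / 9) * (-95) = -566485 / 648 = -874.21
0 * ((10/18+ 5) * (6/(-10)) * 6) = 0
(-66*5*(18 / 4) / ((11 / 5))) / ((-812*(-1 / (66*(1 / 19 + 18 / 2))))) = -1915650 / 3857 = -496.67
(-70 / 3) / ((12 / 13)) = -455 / 18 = -25.28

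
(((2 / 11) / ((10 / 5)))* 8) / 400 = 1 / 550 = 0.00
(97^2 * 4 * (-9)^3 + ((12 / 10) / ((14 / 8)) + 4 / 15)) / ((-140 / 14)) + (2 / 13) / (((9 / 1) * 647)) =7269242547286 / 2649465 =2743664.30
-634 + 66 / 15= -3148 / 5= -629.60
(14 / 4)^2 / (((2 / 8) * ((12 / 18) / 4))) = 294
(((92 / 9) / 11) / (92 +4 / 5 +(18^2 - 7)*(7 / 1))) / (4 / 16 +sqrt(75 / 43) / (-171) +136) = 27968*sqrt(129) / 1899444549618495 +622658576 / 211049394402055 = 0.00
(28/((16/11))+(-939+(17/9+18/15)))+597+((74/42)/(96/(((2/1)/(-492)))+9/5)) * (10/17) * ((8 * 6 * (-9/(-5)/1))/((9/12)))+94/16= -313.79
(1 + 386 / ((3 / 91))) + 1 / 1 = 35132 / 3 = 11710.67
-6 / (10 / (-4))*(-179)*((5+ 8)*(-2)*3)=167544 / 5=33508.80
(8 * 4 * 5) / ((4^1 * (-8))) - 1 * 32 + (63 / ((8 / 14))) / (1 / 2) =367 / 2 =183.50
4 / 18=2 / 9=0.22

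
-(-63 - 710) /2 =773 /2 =386.50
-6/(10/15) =-9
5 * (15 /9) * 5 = 41.67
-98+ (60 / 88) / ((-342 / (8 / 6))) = -184343 / 1881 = -98.00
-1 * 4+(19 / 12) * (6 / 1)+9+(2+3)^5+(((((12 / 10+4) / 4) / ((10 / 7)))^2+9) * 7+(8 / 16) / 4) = 32084217 / 10000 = 3208.42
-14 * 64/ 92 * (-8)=77.91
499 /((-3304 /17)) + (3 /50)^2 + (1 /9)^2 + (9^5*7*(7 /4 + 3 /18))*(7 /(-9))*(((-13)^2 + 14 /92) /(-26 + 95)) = -726415091361776 /480886875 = -1510573.75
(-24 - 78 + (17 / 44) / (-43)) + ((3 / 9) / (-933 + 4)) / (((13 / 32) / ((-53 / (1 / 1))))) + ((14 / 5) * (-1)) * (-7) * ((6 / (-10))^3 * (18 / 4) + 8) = 1533212034461 / 42843157500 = 35.79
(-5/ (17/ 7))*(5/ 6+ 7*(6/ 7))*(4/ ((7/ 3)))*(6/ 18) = -410/ 51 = -8.04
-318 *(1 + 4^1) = -1590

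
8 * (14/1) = 112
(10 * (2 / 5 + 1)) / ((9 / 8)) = 112 / 9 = 12.44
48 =48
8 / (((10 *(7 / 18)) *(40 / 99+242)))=3564 / 419965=0.01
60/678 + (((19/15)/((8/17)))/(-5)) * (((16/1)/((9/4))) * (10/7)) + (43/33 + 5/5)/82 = -257762224/48160035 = -5.35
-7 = -7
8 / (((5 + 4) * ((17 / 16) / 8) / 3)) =20.08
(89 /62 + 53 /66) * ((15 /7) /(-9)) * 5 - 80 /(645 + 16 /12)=-16594810 /5950791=-2.79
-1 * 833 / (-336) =2.48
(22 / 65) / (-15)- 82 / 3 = -26672 / 975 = -27.36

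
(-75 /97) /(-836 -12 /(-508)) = 9525 /10298393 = 0.00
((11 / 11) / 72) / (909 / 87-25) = -29 / 30384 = -0.00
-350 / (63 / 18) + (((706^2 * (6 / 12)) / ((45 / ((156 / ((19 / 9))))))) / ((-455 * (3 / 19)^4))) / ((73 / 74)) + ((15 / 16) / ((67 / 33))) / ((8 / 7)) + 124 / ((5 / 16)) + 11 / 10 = -4338387782298107 / 2958076800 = -1466624.46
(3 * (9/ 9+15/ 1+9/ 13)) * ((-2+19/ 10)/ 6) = -217/ 260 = -0.83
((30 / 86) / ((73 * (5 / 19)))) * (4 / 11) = 228 / 34529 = 0.01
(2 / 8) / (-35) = -1 / 140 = -0.01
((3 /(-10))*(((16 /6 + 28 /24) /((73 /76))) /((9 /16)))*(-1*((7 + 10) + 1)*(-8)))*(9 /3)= -335616 /365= -919.50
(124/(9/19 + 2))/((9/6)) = 33.42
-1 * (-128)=128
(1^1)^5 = 1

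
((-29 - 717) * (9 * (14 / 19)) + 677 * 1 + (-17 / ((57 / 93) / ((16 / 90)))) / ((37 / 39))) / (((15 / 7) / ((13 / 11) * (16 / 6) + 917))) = -1916549897353 / 1043955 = -1835854.90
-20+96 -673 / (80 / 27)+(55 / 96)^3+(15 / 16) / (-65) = -150.96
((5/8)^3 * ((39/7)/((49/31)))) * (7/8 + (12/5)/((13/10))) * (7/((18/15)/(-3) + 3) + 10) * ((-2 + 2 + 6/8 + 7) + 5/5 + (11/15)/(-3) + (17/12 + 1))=11857806125/36528128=324.62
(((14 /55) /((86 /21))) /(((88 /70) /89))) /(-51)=-30527 /353804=-0.09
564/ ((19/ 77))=43428/ 19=2285.68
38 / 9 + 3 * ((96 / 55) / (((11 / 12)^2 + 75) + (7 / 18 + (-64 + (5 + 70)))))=8875246 / 2072565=4.28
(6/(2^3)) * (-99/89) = -297/356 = -0.83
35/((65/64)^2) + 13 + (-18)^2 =370.93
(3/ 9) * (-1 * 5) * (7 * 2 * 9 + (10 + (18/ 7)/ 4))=-9565/ 42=-227.74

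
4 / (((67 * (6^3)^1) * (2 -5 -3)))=-1 / 21708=-0.00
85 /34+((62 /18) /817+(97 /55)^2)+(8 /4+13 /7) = 2949505553 /311399550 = 9.47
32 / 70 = 16 / 35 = 0.46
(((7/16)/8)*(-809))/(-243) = 5663/31104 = 0.18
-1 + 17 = 16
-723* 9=-6507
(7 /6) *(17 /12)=1.65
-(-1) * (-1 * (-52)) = 52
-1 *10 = -10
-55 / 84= -0.65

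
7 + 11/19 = 144/19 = 7.58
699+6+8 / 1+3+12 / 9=2152 / 3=717.33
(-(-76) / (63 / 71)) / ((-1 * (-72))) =1349 / 1134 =1.19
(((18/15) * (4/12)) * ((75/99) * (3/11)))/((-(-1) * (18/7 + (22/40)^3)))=560000/18551357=0.03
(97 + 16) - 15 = 98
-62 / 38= -31 / 19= -1.63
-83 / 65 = -1.28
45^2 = 2025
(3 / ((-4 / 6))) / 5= -9 / 10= -0.90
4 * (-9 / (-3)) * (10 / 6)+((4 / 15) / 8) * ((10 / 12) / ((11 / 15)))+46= 8717 / 132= 66.04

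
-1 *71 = -71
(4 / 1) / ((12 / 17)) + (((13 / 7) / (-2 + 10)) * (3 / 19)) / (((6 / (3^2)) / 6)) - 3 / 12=18343 / 3192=5.75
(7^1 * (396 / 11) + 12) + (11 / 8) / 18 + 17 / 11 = 420745 / 1584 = 265.62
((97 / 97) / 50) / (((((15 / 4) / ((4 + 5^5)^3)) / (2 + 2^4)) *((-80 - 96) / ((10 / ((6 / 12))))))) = -334199080.24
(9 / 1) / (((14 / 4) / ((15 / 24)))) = 45 / 28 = 1.61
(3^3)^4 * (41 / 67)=21789081 / 67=325210.16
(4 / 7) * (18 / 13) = 72 / 91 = 0.79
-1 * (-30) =30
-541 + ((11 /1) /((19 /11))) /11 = -10268 /19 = -540.42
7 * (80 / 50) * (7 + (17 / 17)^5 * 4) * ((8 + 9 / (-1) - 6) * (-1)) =862.40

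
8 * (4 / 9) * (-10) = -320 / 9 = -35.56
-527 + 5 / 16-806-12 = -21515 / 16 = -1344.69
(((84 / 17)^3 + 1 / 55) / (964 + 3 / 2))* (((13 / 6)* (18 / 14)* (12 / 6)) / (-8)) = -1271541687 / 14609984620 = -0.09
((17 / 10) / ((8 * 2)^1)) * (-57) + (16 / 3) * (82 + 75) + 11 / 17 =6788501 / 8160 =831.92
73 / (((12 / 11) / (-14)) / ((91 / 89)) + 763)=511511 / 5345807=0.10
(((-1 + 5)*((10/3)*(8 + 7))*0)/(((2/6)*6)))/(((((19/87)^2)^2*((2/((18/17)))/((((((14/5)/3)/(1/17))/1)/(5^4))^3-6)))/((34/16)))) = 0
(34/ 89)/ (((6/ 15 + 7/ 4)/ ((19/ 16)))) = 1615/ 7654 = 0.21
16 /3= 5.33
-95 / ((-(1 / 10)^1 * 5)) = 190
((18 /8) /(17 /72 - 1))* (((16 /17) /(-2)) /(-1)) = -1296 /935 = -1.39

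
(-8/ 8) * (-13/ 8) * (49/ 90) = 637/ 720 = 0.88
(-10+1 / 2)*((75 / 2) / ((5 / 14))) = -1995 / 2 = -997.50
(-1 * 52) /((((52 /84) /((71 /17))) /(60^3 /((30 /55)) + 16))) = -2361839424 /17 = -138931730.82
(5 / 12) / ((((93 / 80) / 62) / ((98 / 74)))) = 9800 / 333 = 29.43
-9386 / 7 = -1340.86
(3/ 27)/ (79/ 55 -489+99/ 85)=-935/ 4093047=-0.00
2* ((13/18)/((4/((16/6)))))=26/27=0.96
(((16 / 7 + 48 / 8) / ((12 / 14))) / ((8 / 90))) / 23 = 435 / 92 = 4.73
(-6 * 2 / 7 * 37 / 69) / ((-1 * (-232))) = -37 / 9338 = -0.00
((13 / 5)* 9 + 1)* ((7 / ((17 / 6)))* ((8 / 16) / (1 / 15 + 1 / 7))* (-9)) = -242109 / 187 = -1294.70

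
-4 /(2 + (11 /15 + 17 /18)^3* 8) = -364500 /3625201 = -0.10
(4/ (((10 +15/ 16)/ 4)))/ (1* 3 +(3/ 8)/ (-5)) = 2048/ 4095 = 0.50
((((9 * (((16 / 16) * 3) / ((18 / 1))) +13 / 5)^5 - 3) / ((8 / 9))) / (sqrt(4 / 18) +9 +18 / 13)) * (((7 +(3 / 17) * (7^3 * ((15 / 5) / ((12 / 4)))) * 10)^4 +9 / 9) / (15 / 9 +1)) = 6311706033364.88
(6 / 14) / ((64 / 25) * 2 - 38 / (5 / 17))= -25 / 7238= -0.00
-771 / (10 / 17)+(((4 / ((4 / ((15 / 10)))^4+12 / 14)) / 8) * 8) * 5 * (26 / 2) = -190349853 / 145790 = -1305.64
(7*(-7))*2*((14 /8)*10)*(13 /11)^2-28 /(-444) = -2395.27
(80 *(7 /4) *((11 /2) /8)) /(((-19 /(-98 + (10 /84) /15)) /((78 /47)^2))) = 114765365 /83942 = 1367.20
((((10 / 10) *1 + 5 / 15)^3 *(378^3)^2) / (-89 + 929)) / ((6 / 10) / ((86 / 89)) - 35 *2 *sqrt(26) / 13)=-106542448666620825600 *sqrt(26) / 1811093243 - 12286007950891723776 / 1811093243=-306747338865.73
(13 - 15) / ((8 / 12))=-3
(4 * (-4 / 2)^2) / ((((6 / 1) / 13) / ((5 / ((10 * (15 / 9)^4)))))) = 1404 / 625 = 2.25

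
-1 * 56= -56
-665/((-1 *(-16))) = -665/16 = -41.56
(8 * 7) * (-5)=-280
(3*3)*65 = 585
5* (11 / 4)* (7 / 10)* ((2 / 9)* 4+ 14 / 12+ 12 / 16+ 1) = 10549 / 288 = 36.63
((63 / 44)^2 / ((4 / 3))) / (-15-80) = -11907 / 735680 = -0.02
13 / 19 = 0.68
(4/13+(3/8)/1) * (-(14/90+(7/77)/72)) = -4899/45760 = -0.11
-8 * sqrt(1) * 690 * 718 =-3963360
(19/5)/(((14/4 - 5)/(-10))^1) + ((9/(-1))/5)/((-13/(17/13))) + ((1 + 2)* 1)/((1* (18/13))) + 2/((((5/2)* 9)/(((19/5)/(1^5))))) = 2130833/76050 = 28.02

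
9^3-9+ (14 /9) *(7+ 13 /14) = 2197 /3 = 732.33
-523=-523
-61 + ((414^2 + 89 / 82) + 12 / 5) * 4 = 140535073 / 205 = 685536.94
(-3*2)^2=36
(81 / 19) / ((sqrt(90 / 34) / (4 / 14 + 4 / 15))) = 522 * sqrt(85) / 3325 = 1.45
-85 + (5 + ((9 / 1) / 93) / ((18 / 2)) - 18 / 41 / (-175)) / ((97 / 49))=-762538057 / 9246525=-82.47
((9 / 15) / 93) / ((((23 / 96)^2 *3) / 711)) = 2184192 / 81995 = 26.64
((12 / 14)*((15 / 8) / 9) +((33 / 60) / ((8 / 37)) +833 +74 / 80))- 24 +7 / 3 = 547667 / 672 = 814.98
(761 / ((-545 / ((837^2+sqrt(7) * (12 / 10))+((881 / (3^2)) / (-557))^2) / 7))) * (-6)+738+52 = 191772 * sqrt(7) / 2725+187571731486386238 / 4565314035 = 41086457.60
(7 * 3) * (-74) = -1554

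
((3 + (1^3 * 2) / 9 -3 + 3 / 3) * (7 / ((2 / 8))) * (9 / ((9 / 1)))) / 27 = 308 / 243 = 1.27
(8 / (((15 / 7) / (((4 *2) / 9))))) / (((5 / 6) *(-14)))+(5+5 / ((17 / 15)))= 34912 / 3825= 9.13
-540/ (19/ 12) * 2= -12960/ 19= -682.11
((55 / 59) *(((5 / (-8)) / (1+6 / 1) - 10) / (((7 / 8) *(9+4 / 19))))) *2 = -47234 / 20237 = -2.33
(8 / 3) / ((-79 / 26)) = -208 / 237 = -0.88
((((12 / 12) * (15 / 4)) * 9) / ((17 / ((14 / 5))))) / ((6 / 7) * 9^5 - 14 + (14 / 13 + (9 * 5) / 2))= 5733 / 52209193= 0.00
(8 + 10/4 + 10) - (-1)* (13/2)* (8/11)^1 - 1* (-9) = 753/22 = 34.23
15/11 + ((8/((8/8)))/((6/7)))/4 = 122/33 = 3.70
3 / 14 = 0.21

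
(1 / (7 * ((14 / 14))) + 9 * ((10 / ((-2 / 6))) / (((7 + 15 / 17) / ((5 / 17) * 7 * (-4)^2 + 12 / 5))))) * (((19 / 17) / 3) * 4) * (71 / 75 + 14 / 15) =-2027785108 / 597975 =-3391.09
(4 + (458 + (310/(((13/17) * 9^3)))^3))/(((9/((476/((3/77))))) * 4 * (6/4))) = 7209147549477207796/68944187960973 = 104564.98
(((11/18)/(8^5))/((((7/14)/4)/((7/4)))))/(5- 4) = 77/294912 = 0.00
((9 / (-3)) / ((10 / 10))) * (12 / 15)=-12 / 5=-2.40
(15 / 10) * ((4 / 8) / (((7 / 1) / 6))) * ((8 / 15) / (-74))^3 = -32 / 132964125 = -0.00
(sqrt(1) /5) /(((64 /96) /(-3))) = -0.90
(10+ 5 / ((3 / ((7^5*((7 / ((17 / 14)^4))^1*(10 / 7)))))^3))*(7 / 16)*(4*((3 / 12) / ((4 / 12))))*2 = 4710262134218687778416624364145 / 20974400540271396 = 224571954996990.81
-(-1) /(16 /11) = 11 /16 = 0.69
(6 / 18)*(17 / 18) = 17 / 54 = 0.31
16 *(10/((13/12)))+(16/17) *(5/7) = 229520/1547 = 148.36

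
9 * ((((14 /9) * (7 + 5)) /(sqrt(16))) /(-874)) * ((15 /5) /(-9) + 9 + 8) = -350 /437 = -0.80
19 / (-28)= -19 / 28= -0.68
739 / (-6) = -739 / 6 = -123.17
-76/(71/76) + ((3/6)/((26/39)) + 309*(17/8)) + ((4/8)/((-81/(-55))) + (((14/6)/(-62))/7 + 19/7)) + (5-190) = 3934303853/9983736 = 394.07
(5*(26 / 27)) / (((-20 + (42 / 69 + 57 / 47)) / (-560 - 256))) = 38224160 / 176859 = 216.13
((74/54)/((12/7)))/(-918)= -259/297432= -0.00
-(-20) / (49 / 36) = 720 / 49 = 14.69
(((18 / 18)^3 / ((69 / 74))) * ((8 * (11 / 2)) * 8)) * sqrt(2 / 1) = 533.88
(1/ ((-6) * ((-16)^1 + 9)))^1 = 0.02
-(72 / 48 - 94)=185 / 2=92.50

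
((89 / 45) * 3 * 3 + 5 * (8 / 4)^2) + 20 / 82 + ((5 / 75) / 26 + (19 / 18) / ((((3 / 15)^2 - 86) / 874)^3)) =-510095077843208539 / 476078934133530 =-1071.45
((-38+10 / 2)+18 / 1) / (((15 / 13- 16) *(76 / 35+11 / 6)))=40950 / 162313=0.25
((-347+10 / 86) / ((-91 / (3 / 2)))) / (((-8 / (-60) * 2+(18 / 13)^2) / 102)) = 111254715 / 416584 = 267.06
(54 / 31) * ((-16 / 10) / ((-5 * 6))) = 72 / 775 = 0.09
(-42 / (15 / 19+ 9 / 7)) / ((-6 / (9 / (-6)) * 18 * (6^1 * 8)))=-931 / 158976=-0.01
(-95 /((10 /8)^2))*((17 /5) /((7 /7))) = -5168 /25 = -206.72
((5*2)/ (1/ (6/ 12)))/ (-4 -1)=-1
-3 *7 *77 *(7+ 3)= -16170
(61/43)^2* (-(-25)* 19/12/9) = 1767475/199692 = 8.85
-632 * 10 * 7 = -44240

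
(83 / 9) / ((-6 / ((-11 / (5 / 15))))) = 913 / 18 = 50.72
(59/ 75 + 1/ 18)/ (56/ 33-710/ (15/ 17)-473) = -4169/ 6316050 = -0.00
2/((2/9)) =9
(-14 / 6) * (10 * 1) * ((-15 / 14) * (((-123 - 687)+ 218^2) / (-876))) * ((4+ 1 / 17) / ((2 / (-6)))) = 40290825 / 2482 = 16233.21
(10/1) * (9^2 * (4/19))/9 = 360/19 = 18.95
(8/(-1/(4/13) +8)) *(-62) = -1984/19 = -104.42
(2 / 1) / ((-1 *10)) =-1 / 5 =-0.20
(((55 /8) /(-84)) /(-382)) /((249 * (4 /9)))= 55 /28408576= 0.00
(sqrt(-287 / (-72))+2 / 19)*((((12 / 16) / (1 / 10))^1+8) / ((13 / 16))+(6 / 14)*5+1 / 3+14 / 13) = 12356 / 5187+3089*sqrt(574) / 1638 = 47.56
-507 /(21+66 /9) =-17.89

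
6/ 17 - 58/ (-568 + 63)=4016/ 8585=0.47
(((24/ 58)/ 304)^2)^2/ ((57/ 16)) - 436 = -12217053291089317/ 28020764429104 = -436.00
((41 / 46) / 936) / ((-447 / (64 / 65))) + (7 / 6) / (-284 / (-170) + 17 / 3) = 46520654287 / 292575772710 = 0.16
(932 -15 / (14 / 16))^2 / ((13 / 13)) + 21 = 41012245 / 49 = 836984.59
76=76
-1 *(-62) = 62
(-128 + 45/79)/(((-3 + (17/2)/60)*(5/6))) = 1449648/27097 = 53.50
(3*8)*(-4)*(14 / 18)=-224 / 3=-74.67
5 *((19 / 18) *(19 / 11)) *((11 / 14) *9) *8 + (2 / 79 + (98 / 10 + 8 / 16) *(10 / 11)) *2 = 3251316 / 6083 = 534.49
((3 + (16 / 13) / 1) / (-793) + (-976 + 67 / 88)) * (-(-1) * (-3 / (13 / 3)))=7962601761 / 11793496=675.17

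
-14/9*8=-112/9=-12.44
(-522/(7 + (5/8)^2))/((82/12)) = -200448/19393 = -10.34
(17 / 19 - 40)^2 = 552049 / 361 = 1529.22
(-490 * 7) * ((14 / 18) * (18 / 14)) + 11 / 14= -48009 / 14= -3429.21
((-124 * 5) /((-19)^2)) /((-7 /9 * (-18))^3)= -155 /247646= -0.00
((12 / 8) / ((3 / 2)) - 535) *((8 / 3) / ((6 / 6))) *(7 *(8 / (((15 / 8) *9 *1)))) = -637952 / 135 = -4725.57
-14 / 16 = -7 / 8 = -0.88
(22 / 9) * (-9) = -22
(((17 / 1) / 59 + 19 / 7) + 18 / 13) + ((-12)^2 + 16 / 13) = 149.62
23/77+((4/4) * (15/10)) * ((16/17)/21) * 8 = 1095/1309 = 0.84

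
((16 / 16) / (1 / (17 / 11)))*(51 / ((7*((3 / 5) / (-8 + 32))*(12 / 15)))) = 43350 / 77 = 562.99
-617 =-617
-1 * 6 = -6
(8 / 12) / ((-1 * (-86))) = 1 / 129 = 0.01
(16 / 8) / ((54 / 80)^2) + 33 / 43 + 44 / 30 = 1038163 / 156735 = 6.62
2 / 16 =1 / 8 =0.12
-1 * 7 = -7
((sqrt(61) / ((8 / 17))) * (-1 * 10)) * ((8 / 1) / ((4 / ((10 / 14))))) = -425 * sqrt(61) / 14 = -237.10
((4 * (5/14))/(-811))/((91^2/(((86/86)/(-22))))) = 5/517123607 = 0.00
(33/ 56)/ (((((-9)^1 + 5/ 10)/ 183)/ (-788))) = 1189683/ 119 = 9997.34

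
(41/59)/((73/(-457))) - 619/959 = -20634816/4130413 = -5.00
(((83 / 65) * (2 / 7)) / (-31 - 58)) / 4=-83 / 80990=-0.00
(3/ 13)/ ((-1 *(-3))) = 1/ 13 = 0.08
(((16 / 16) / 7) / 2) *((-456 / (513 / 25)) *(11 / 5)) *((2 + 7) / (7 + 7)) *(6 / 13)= -660 / 637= -1.04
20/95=4/19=0.21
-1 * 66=-66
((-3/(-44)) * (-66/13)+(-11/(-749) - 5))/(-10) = 20765/38948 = 0.53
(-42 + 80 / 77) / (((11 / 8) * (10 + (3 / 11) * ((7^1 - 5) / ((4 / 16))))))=-12616 / 5159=-2.45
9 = 9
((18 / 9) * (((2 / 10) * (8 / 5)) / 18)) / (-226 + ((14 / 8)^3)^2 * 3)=-32768 / 128868525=-0.00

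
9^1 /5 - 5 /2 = -0.70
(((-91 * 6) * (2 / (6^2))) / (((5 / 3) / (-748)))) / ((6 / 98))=3335332 / 15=222355.47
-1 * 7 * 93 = -651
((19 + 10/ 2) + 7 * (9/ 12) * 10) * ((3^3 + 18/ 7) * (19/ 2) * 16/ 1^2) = 2406996/ 7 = 343856.57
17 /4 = 4.25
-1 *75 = -75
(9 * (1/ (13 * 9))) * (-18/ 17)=-18/ 221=-0.08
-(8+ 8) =-16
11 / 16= 0.69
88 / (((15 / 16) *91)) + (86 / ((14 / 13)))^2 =60943651 / 9555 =6378.19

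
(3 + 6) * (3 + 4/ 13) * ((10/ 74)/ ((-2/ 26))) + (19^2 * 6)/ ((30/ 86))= 1139027/ 185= 6156.90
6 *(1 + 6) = 42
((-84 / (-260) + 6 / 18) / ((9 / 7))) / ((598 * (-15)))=-448 / 7871175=-0.00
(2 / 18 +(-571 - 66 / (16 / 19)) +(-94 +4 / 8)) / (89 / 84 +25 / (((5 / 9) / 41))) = -374353 / 930414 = -0.40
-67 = -67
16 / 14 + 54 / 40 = 2.49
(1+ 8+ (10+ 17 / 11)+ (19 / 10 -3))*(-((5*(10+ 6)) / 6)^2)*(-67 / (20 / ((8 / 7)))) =3057344 / 231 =13235.26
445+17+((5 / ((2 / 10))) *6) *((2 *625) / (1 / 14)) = 2625462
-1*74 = -74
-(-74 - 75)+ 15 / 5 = 152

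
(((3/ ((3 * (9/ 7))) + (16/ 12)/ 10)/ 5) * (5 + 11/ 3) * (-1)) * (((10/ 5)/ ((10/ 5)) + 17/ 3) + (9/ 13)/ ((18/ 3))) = -10.71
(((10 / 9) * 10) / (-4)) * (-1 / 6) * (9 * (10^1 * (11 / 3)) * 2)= 2750 / 9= 305.56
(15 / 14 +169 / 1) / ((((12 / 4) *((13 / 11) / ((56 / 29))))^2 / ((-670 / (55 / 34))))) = -26729067904 / 1279161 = -20895.78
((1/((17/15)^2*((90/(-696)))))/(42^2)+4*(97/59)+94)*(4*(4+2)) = 2016684536/835499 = 2413.75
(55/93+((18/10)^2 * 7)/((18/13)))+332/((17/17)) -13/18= 2429038/6975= 348.25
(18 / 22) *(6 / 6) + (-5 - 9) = -145 / 11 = -13.18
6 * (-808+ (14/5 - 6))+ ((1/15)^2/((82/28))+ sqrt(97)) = -44899906/9225+ sqrt(97) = -4857.35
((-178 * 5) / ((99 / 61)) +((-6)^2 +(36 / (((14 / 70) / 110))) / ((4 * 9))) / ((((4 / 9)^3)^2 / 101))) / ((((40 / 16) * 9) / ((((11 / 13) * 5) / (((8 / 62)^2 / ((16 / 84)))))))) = 115087529063399 / 6967296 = 16518248.84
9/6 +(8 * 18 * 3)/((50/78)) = 33771/50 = 675.42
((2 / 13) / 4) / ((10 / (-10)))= -1 / 26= -0.04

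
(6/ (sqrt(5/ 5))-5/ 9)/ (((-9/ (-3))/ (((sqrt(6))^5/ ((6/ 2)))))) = 196 * sqrt(6)/ 9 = 53.34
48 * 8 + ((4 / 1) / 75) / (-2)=28798 / 75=383.97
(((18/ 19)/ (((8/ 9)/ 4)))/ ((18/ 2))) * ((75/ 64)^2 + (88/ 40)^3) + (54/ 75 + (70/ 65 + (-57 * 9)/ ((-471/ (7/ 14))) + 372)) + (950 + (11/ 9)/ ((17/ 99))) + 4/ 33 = 14895327090323269/ 11138569728000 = 1337.27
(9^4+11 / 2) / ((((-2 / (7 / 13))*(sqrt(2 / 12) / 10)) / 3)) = -1378965*sqrt(6) / 26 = -129913.87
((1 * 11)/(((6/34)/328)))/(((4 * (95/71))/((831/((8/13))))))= 1960229557/380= 5158498.83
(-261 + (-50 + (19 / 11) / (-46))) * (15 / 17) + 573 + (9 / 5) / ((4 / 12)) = 13073109 / 43010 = 303.96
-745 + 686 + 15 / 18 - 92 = -901 / 6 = -150.17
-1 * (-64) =64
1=1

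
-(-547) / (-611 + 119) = -547 / 492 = -1.11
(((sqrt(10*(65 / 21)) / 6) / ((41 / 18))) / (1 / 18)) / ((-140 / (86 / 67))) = -387*sqrt(546) / 134603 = -0.07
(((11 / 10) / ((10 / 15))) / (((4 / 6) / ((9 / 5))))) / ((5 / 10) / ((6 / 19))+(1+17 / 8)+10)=2673 / 8825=0.30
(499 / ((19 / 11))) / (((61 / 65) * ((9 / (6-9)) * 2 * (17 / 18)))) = -1070355 / 19703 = -54.32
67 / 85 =0.79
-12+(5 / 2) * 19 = 71 / 2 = 35.50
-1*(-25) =25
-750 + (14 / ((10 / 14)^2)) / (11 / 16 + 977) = -749.97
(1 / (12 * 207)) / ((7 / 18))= 1 / 966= 0.00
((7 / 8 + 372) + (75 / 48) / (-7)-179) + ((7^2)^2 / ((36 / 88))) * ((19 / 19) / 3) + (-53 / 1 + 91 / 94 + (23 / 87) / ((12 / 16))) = 8648764417 / 4121712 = 2098.34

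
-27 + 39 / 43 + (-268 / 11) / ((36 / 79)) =-338677 / 4257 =-79.56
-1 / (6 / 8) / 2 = -2 / 3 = -0.67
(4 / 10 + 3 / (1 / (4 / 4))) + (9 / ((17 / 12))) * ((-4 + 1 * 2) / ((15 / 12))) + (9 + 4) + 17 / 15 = 1879 / 255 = 7.37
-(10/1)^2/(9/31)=-3100/9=-344.44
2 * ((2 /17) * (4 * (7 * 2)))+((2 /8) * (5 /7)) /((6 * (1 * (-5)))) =37615 /2856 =13.17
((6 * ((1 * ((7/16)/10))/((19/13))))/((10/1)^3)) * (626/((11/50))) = 85449/167200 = 0.51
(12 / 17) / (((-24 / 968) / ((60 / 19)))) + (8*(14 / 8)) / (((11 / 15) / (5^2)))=387.37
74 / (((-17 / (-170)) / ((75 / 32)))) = 13875 / 8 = 1734.38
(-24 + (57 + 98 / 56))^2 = 19321 / 16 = 1207.56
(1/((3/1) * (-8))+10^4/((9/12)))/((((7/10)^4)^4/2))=799997500000000000000/99698791708803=8024144.39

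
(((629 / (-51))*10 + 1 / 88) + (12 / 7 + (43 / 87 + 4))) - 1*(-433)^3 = 4350738964961 / 53592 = 81182619.89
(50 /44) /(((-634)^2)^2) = 25 /3554509770592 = 0.00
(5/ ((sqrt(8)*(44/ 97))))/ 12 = 485*sqrt(2)/ 2112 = 0.32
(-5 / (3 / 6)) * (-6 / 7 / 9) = 20 / 21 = 0.95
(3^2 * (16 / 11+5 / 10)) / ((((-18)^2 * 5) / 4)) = 43 / 990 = 0.04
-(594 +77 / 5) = -3047 / 5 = -609.40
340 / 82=170 / 41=4.15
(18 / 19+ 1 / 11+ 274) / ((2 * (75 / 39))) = 747279 / 10450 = 71.51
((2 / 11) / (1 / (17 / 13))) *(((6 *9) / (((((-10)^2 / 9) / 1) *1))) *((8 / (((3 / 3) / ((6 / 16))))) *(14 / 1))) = 173502 / 3575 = 48.53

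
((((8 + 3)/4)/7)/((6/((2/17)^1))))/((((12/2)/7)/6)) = 11/204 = 0.05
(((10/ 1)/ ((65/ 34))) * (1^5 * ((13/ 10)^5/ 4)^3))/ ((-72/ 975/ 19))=-16533043443551314511/ 15360000000000000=-1076.37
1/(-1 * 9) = -1/9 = -0.11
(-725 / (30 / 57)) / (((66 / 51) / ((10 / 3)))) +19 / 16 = -1872773 / 528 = -3546.92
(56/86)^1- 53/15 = -1859/645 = -2.88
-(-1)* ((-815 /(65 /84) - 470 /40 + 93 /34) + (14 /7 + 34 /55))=-51519079 /48620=-1059.63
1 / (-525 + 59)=-1 / 466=-0.00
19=19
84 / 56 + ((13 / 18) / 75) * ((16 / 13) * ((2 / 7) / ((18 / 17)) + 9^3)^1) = 862679 / 85050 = 10.14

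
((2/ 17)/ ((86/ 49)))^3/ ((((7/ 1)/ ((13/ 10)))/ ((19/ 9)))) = 4151329/ 35155610190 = 0.00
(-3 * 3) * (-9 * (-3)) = -243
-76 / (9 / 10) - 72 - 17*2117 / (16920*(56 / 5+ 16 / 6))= -110224831 / 703872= -156.60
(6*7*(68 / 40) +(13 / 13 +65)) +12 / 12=692 / 5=138.40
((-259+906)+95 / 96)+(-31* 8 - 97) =29087 / 96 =302.99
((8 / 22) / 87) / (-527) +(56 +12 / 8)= 57.50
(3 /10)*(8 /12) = 1 /5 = 0.20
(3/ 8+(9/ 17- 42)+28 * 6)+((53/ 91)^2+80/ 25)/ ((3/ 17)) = 827543159/ 5631080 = 146.96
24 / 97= 0.25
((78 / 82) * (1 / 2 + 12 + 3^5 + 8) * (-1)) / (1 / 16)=-164424 / 41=-4010.34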